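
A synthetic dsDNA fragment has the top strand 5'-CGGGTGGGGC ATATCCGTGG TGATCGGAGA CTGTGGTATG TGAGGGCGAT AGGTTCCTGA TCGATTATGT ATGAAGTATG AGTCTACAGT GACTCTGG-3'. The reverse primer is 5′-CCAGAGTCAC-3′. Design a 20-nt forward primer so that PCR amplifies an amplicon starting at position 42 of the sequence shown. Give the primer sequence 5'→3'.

The reverse primer's reverse complement GTGACTCTGG matches the template at positions 89–98; the product starts at position 42.
The forward primer is identical to the top strand over positions 42–61: GAGGGCGATAGGTTCCTGAT.

5'-GAGGGCGATAGGTTCCTGAT-3'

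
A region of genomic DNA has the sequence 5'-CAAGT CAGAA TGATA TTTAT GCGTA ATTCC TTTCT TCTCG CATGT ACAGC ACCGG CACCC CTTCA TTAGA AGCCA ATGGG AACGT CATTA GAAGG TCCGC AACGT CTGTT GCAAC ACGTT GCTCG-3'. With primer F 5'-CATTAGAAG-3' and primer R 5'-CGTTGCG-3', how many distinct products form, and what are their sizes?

Two products: 41 bp, 19 bp

The forward primer CATTAGAAG matches the top strand at positions 64–72, 86–94.
The reverse primer's reverse complement is CGCAACG, matching at positions 98–104.
Each forward site pairs with the reverse site to give a product ending at position 104: sizes 41, 19 bp.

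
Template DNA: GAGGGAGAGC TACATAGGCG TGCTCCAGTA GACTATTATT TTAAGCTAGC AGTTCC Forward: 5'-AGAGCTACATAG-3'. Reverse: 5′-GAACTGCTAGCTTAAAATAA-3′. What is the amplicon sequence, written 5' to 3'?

The forward primer matches the template at positions 6–17.
The reverse primer's reverse complement is TTATTTTAAGCTAGCAGTTC, which matches the template at positions 36–55.
The product is the template from position 6 through 55 (50 bp).

5'-AGAGCTACATAGGCGTGCTCCAGTAGACTATTATTTTAAGCTAGCAGTTC-3'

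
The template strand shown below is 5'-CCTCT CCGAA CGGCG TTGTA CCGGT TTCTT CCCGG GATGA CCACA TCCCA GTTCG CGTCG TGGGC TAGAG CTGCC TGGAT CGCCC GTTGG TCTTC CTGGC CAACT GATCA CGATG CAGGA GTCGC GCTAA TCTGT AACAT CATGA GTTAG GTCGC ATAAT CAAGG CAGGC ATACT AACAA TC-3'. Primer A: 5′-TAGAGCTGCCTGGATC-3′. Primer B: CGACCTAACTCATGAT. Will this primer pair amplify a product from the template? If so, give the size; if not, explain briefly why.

Primer A (TAGAGCTGCCTGGATC) matches the top strand at positions 66–81; it acts as a forward primer.
Primer B's reverse complement is ATCATGAGTTAGGTCG, matching the top strand at positions 139–154; it acts as a reverse primer.
The 3' ends face each other across positions 66–154, giving an 89 bp product.

Yes — an 89 bp product.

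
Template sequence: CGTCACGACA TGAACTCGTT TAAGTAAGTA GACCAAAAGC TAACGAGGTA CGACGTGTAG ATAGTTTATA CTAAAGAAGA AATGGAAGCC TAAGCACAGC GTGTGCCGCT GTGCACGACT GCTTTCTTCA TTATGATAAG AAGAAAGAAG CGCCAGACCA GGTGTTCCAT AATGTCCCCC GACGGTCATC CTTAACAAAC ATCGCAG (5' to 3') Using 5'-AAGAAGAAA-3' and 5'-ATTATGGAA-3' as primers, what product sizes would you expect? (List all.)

100 bp, 36 bp

The forward primer AAGAAGAAA matches the top strand at positions 74–82, 138–146.
The reverse primer's reverse complement is TTCCATAAT, matching at positions 165–173.
Each forward site pairs with the reverse site to give a product ending at position 173: sizes 100, 36 bp.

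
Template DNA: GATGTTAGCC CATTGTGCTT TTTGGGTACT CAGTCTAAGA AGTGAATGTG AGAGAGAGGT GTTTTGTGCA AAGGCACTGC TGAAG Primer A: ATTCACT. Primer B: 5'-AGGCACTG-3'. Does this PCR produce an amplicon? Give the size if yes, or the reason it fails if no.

Primer A (ATTCACT) has reverse complement AGTGAAT, which matches the top strand at positions 41–47; primer A anneals to the top strand there with its 3' end pointing upstream toward position 41.
Primer B (AGGCACTG) matches the top strand directly at positions 72–79; it anneals to the bottom strand with its 3' end pointing downstream toward position 79.
The 3' ends diverge (primer A extends toward position 1, primer B toward position 85), so the primers never converge on a shared product.

No product — the primers' 3' ends point away from each other.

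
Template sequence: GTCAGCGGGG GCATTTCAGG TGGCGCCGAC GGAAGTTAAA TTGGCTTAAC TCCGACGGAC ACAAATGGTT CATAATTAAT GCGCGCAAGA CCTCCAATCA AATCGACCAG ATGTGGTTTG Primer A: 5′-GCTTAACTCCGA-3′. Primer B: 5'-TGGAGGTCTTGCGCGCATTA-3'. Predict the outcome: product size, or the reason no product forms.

Primer A (GCTTAACTCCGA) matches the top strand at positions 44–55; it acts as a forward primer.
Primer B's reverse complement is TAATGCGCGCAAGACCTCCA, matching the top strand at positions 77–96; it acts as a reverse primer.
The 3' ends face each other across positions 44–96, giving a 53 bp product.

Yes — a 53 bp product.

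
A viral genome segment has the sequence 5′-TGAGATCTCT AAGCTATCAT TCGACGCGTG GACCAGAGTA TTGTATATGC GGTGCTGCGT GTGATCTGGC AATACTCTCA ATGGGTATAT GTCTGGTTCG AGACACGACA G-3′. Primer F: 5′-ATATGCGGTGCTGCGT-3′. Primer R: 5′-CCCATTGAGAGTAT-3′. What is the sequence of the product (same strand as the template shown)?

Forward primer ATATGCGGTGCTGCGT is found on the top strand at positions 45–60.
Reverse complement of the reverse primer: ATACTCTCAATGGG. This occurs on the top strand at positions 72–85.
The product is the template from position 45 through 85 (41 bp).

5'-ATATGCGGTGCTGCGTGTGATCTGGCAATACTCTCAATGGG-3'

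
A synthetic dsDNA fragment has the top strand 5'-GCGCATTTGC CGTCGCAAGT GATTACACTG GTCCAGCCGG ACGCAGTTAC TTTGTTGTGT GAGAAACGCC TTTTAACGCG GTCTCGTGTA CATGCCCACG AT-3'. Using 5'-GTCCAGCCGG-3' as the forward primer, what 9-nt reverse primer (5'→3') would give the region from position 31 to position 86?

5'-CGAGACCGC-3'

The product's 3' end on the top strand is position 86.
The reverse primer anneals to the top strand over positions 78–86, i.e. to GCGGTCTCG.
Its sequence written 5'→3' is the reverse complement: CGAGACCGC.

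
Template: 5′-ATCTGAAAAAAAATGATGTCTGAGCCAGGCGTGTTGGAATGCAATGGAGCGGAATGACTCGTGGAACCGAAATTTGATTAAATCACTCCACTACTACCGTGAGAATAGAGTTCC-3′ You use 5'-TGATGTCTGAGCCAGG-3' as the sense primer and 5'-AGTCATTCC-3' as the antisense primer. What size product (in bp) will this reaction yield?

46 bp

Forward primer TGATGTCTGAGCCAGG is found on the top strand at positions 14–29.
Reverse complement of the reverse primer: GGAATGACT. This occurs on the top strand at positions 51–59.
The product runs from position 14 to position 59, so its length is 59 − 14 + 1 = 46 bp.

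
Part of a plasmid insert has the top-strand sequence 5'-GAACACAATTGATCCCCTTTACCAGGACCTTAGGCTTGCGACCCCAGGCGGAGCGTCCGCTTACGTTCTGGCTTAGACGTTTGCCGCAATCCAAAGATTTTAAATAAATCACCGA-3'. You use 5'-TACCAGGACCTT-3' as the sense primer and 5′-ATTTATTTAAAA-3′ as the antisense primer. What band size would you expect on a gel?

Scanning the template, TACCAGGACCTT occurs at positions 20–31; this primer anneals to the bottom strand there with its 3' end pointing downstream.
Taking the reverse complement of ATTTATTTAAAA gives TTTTAAATAAAT, found at positions 98–109 on the template; the primer anneals here to the top strand with its 3' end pointing upstream.
The product runs from position 20 to position 109, so its length is 109 − 20 + 1 = 90 bp.

90 bp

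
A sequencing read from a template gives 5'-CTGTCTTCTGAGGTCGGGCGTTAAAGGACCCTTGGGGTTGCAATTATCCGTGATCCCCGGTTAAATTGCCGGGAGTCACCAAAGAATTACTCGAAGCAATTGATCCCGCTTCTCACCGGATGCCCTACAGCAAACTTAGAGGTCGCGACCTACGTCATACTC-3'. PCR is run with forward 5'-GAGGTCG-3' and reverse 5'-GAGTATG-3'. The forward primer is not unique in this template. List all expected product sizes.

153 bp, 24 bp

The forward primer GAGGTCG matches the top strand at positions 10–16, 139–145.
The reverse primer's reverse complement is CATACTC, matching at positions 156–162.
Each forward site pairs with the reverse site to give a product ending at position 162: sizes 153, 24 bp.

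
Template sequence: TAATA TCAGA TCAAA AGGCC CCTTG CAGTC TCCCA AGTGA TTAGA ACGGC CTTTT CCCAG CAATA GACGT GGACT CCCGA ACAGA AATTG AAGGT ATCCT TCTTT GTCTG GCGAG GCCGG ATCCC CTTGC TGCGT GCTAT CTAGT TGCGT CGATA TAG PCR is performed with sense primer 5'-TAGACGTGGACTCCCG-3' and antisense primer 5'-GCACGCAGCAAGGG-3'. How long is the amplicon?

74 bp

Forward primer TAGACGTGGACTCCCG is found on the top strand at positions 64–79.
Reverse complement of the reverse primer: CCCTTGCTGCGTGC. This occurs on the top strand at positions 124–137.
Product length = (reverse-primer end) − (forward-primer start) + 1 = 137 − 64 + 1 = 74 bp.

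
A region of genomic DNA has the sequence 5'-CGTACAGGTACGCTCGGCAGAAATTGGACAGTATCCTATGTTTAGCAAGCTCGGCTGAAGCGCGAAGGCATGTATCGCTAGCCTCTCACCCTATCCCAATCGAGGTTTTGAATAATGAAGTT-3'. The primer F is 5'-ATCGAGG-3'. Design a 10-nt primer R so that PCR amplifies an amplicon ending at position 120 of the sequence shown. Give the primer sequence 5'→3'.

5'-CTTCATTATT-3'

The forward primer binds at positions 99–105; the product's 3' end on the top strand is position 120.
The reverse primer anneals to the top strand over positions 111–120, i.e. to AATAATGAAG.
Its sequence written 5'→3' is the reverse complement: CTTCATTATT.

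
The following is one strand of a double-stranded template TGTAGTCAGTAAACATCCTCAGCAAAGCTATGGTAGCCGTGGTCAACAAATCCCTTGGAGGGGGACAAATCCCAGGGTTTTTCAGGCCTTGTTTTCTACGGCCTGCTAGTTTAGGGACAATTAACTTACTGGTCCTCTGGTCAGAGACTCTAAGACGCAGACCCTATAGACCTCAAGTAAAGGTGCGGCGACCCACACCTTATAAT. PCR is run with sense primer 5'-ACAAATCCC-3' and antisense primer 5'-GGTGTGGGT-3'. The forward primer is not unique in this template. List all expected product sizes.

154 bp, 135 bp

The forward primer ACAAATCCC matches the top strand at positions 46–54, 65–73.
The reverse primer's reverse complement is ACCCACACC, matching at positions 191–199.
Each forward site pairs with the reverse site to give a product ending at position 199: sizes 154, 135 bp.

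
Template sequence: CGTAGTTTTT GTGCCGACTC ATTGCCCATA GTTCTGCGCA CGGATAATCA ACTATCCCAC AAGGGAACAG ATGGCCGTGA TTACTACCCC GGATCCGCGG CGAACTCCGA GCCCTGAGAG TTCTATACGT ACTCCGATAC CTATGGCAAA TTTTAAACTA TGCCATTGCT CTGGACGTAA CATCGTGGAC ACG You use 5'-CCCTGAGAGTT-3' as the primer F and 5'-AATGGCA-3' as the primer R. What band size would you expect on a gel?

Forward primer CCCTGAGAGTT is found on the top strand at positions 112–122.
Reverse complement of the reverse primer: TGCCATT. This occurs on the top strand at positions 161–167.
Product length = (reverse-primer end) − (forward-primer start) + 1 = 167 − 112 + 1 = 56 bp.

56 bp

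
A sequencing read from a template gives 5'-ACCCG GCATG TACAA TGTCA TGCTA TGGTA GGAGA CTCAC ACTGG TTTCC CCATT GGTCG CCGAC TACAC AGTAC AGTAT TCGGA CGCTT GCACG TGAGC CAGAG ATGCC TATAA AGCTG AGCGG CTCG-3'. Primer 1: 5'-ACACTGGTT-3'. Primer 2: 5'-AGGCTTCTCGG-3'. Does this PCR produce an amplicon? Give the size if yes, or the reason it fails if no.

Primer 2 (AGGCTTCTCGG) does not match the top strand, and its reverse complement CCGAGAAGCCT does not match either.
With no annealing site for primer 2, no amplification occurs.

No product — primer 2 has no binding site in the template.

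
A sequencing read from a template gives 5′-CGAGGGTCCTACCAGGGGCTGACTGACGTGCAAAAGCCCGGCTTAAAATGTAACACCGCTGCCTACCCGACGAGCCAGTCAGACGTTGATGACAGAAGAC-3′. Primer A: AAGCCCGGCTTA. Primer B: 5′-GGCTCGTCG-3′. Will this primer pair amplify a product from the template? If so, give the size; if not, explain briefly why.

Primer A (AAGCCCGGCTTA) matches the top strand at positions 34–45; it acts as a forward primer.
Primer B's reverse complement is CGACGAGCC, matching the top strand at positions 68–76; it acts as a reverse primer.
The 3' ends face each other across positions 34–76, giving a 43 bp product.

Yes — a 43 bp product.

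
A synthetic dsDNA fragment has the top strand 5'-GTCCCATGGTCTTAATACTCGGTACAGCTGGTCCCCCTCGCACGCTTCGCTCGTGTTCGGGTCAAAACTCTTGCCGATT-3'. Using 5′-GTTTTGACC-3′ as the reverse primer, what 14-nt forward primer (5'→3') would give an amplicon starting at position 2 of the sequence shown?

The reverse primer's reverse complement GGTCAAAAC matches the template at positions 60–68; the product starts at position 2.
The forward primer is identical to the top strand over positions 2–15: TCCCATGGTCTTAA.

5'-TCCCATGGTCTTAA-3'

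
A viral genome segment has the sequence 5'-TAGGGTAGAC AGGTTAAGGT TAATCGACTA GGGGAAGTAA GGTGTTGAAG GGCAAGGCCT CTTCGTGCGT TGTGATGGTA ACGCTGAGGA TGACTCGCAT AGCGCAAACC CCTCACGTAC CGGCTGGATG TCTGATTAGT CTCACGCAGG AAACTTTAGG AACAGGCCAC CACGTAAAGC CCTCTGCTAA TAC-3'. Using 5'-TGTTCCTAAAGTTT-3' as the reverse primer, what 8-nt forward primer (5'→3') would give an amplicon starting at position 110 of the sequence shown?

5'-CCCTCACG-3'

The reverse primer's reverse complement AAACTTTAGGAACA matches the template at positions 151–164; the product starts at position 110.
The forward primer is identical to the top strand over positions 110–117: CCCTCACG.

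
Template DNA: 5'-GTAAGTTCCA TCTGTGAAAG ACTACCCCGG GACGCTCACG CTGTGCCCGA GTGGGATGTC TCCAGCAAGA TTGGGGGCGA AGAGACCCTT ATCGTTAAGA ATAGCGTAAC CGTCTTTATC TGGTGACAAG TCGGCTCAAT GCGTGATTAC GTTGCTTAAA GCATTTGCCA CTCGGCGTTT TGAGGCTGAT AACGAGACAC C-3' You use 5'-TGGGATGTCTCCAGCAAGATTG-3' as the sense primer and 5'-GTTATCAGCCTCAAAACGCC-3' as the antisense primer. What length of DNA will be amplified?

142 bp

Forward primer TGGGATGTCTCCAGCAAGATTG is found on the top strand at positions 52–73.
Reverse complement of the reverse primer: GGCGTTTTGAGGCTGATAAC. This occurs on the top strand at positions 174–193.
Amplicon spans positions 52–193: 142 bp.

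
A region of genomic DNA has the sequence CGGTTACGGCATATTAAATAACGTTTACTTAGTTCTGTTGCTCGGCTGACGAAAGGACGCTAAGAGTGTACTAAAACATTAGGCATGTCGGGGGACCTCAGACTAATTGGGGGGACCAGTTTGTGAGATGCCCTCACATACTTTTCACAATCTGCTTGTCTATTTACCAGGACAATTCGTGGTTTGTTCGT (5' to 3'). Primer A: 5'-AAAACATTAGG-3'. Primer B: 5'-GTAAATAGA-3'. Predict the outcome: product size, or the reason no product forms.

Primer A (AAAACATTAGG) matches the top strand at positions 73–83; it acts as a forward primer.
Primer B's reverse complement is TCTATTTAC, matching the top strand at positions 159–167; it acts as a reverse primer.
The 3' ends face each other across positions 73–167, giving a 95 bp product.

Yes — a 95 bp product.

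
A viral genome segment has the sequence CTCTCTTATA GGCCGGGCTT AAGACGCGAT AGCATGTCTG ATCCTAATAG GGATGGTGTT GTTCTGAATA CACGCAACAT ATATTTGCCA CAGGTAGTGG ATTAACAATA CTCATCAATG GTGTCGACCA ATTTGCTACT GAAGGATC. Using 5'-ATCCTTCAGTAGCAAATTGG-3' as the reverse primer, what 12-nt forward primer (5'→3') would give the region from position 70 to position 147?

5'-ACACGCAACATA-3'

The reverse primer's reverse complement CCAATTTGCTACTGAAGGAT matches the template at positions 128–147; the product starts at position 70.
The forward primer is identical to the top strand over positions 70–81: ACACGCAACATA.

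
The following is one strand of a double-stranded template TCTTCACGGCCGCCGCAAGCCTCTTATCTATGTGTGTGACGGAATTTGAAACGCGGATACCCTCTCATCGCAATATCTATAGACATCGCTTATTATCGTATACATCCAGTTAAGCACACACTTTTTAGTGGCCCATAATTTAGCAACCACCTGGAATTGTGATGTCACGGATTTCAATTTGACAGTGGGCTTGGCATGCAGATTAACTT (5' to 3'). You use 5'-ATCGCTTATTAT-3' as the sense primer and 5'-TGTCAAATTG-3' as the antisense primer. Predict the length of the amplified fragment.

100 bp

The forward primer matches the template at positions 85–96.
Taking the reverse complement of TGTCAAATTG gives CAATTTGACA, found at positions 175–184 on the template; the primer anneals here to the top strand with its 3' end pointing upstream.
Product length = (reverse-primer end) − (forward-primer start) + 1 = 184 − 85 + 1 = 100 bp.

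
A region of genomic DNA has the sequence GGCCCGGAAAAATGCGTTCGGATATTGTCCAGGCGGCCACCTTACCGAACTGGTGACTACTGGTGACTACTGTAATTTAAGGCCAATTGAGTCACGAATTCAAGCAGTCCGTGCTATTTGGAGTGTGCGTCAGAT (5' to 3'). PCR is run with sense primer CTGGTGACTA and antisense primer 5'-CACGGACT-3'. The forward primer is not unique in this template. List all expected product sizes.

The forward primer CTGGTGACTA matches the top strand at positions 50–59, 60–69.
The reverse primer's reverse complement is AGTCCGTG, matching at positions 106–113.
Each forward site pairs with the reverse site to give a product ending at position 113: sizes 64, 54 bp.

64 bp, 54 bp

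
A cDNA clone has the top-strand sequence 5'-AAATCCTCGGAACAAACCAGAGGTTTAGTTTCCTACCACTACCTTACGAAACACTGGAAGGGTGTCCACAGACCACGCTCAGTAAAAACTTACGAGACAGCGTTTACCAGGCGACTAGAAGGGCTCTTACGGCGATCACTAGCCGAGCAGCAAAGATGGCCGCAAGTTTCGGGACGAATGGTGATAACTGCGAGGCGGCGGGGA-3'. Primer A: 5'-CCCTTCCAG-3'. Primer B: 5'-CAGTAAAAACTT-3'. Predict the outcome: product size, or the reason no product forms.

Primer A (CCCTTCCAG) has reverse complement CTGGAAGGG, which matches the top strand at positions 54–62; primer A anneals to the top strand there with its 3' end pointing upstream toward position 54.
Primer B (CAGTAAAAACTT) matches the top strand directly at positions 80–91; it anneals to the bottom strand with its 3' end pointing downstream toward position 91.
The 3' ends diverge (primer A extends toward position 1, primer B toward position 204), so the primers never converge on a shared product.

No product — the primers' 3' ends point away from each other.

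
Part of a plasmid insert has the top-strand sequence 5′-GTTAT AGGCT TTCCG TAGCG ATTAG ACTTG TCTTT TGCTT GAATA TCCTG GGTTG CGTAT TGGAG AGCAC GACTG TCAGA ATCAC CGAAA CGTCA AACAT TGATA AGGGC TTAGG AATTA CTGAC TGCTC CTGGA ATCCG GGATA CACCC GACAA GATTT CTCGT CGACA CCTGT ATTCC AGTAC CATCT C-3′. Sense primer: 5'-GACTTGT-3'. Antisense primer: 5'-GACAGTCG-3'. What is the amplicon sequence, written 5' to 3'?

5'-GACTTGTCTTTTGCTTGAATATCCTGGGTTGCGTATTGGAGAGCACGACTGTC-3'

Forward primer GACTTGT is found on the top strand at positions 25–31.
Reverse complement of the reverse primer: CGACTGTC. This occurs on the top strand at positions 70–77.
The product is the template from position 25 through 77 (53 bp).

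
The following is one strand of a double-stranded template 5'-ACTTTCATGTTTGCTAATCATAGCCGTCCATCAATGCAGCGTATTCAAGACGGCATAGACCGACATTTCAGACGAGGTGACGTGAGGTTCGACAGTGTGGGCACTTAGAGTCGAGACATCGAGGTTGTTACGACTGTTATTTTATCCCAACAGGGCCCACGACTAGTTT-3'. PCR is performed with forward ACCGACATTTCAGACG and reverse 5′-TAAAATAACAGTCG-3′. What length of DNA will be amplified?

86 bp

Scanning the template, ACCGACATTTCAGACG occurs at positions 59–74; this primer anneals to the bottom strand there with its 3' end pointing downstream.
Reverse complement of the reverse primer: CGACTGTTATTTTA. This occurs on the top strand at positions 131–144.
The product runs from position 59 to position 144, so its length is 144 − 59 + 1 = 86 bp.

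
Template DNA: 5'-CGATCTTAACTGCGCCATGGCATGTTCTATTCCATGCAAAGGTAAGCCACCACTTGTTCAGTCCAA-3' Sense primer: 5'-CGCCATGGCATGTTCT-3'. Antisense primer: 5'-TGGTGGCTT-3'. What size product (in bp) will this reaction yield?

The forward primer matches the template at positions 13–28.
Reverse complement of the reverse primer: AAGCCACCA. This occurs on the top strand at positions 44–52.
The product runs from position 13 to position 52, so its length is 52 − 13 + 1 = 40 bp.

40 bp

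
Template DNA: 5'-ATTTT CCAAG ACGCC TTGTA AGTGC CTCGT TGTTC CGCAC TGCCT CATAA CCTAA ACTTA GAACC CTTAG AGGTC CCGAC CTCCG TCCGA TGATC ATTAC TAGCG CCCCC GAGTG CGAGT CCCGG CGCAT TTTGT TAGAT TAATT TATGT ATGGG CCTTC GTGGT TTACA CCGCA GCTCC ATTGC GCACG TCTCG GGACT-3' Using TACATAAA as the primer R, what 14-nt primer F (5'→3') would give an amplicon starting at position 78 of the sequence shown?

5'-GACCTCCGTCCGAT-3'

The reverse primer's reverse complement TTTATGTA matches the template at positions 144–151; the product starts at position 78.
The forward primer is identical to the top strand over positions 78–91: GACCTCCGTCCGAT.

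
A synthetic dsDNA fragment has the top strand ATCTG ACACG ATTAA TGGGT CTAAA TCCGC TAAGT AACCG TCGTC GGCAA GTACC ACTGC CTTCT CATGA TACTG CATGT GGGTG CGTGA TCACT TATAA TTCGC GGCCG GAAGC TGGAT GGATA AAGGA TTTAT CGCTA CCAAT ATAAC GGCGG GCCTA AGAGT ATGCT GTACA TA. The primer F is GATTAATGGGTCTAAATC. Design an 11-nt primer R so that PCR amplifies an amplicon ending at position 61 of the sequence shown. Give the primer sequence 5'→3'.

5'-GGCAGTGGTAC-3'

The forward primer binds at positions 10–27; the product's 3' end on the top strand is position 61.
The reverse primer anneals to the top strand over positions 51–61, i.e. to GTACCACTGCC.
Its sequence written 5'→3' is the reverse complement: GGCAGTGGTAC.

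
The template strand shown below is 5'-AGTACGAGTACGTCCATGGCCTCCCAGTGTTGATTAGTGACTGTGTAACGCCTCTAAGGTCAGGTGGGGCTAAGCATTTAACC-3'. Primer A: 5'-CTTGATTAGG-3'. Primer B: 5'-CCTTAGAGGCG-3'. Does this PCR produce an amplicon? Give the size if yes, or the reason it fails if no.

Primer A (CTTGATTAGG) does not match the top strand, and its reverse complement CCTAATCAAG does not match either.
With no annealing site for primer A, no amplification occurs.

No product — primer A has no binding site in the template.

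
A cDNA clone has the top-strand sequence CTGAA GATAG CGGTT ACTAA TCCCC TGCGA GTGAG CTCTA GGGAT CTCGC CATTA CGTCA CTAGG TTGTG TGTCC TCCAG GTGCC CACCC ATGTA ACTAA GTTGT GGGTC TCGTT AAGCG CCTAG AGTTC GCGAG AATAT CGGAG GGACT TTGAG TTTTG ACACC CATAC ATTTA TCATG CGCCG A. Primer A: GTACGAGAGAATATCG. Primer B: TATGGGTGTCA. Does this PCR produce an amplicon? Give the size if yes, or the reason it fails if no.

No product — primer A has no binding site in the template.

Primer A (GTACGAGAGAATATCG) does not match the top strand, and its reverse complement CGATATTCTCTCGTAC does not match either.
With no annealing site for primer A, no amplification occurs.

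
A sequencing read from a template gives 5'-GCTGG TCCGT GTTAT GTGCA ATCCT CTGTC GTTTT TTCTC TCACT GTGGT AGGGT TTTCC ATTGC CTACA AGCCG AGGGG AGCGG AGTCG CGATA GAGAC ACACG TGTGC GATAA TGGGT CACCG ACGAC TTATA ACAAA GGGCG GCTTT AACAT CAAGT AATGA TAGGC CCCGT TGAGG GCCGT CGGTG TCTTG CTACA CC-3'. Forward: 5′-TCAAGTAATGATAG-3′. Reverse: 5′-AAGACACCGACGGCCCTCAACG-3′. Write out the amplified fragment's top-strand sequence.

5'-TCAAGTAATGATAGGCCCCGTTGAGGGCCGTCGGTGTCTT-3'

The forward primer matches the template at positions 155–168.
The reverse primer's reverse complement is CGTTGAGGGCCGTCGGTGTCTT, which matches the template at positions 173–194.
The product is the template from position 155 through 194 (40 bp).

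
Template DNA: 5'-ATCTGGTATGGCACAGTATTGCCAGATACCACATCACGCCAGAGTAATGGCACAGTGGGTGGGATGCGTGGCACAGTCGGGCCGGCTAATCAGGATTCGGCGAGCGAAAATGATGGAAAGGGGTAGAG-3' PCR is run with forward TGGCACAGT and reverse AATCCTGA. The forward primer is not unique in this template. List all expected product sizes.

89 bp, 50 bp, 29 bp

The forward primer TGGCACAGT matches the top strand at positions 9–17, 48–56, 69–77.
The reverse primer's reverse complement is TCAGGATT, matching at positions 90–97.
Each forward site pairs with the reverse site to give a product ending at position 97: sizes 89, 50, 29 bp.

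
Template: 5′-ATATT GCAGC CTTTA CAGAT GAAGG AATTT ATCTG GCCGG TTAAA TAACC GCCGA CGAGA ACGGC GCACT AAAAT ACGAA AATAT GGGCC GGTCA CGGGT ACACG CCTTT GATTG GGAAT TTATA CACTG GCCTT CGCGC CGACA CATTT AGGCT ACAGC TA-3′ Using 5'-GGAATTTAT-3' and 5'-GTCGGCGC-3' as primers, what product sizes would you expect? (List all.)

121 bp, 29 bp

The forward primer GGAATTTAT matches the top strand at positions 24–32, 116–124.
The reverse primer's reverse complement is GCGCCGAC, matching at positions 137–144.
Each forward site pairs with the reverse site to give a product ending at position 144: sizes 121, 29 bp.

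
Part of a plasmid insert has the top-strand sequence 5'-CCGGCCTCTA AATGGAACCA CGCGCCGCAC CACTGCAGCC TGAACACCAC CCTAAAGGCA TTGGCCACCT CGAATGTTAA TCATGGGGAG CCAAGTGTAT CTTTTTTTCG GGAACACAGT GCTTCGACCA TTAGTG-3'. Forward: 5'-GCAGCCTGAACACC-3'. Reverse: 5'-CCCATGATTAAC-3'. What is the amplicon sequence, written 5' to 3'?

Forward primer GCAGCCTGAACACC is found on the top strand at positions 35–48.
Taking the reverse complement of CCCATGATTAAC gives GTTAATCATGGG, found at positions 76–87 on the template; the primer anneals here to the top strand with its 3' end pointing upstream.
The product is the template from position 35 through 87 (53 bp).

5'-GCAGCCTGAACACCACCCTAAAGGCATTGGCCACCTCGAATGTTAATCATGGG-3'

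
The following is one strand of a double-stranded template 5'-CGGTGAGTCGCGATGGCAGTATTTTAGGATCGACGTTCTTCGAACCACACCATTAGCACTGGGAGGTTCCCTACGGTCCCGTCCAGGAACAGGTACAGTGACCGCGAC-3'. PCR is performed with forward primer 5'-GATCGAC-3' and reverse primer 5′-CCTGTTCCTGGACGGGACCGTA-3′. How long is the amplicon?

66 bp

Forward primer GATCGAC is found on the top strand at positions 28–34.
Reverse complement of the reverse primer: TACGGTCCCGTCCAGGAACAGG. This occurs on the top strand at positions 72–93.
Product length = (reverse-primer end) − (forward-primer start) + 1 = 93 − 28 + 1 = 66 bp.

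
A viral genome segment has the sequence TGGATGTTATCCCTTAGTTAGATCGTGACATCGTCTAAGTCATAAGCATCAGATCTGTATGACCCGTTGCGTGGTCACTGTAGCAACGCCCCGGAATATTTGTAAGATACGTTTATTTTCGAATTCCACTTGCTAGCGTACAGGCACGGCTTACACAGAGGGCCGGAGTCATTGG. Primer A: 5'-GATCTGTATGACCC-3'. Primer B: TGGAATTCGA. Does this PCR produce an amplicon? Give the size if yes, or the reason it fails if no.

Yes — a 77 bp product.

Primer A (GATCTGTATGACCC) matches the top strand at positions 52–65; it acts as a forward primer.
Primer B's reverse complement is TCGAATTCCA, matching the top strand at positions 119–128; it acts as a reverse primer.
The 3' ends face each other across positions 52–128, giving a 77 bp product.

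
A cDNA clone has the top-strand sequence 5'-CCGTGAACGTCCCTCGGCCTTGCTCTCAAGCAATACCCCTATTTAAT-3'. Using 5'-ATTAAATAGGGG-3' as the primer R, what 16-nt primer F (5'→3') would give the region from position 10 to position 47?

5'-TCCCTCGGCCTTGCTC-3'

The reverse primer's reverse complement CCCCTATTTAAT matches the template at positions 36–47; the product starts at position 10.
The forward primer is identical to the top strand over positions 10–25: TCCCTCGGCCTTGCTC.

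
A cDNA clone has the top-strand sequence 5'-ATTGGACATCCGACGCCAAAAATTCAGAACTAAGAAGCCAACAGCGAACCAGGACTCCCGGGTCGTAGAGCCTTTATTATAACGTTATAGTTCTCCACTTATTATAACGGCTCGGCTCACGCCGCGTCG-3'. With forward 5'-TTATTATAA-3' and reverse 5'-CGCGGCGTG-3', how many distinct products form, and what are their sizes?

The forward primer TTATTATAA matches the top strand at positions 74–82, 99–107.
The reverse primer's reverse complement is CACGCCGCG, matching at positions 118–126.
Each forward site pairs with the reverse site to give a product ending at position 126: sizes 53, 28 bp.

Two products: 53 bp, 28 bp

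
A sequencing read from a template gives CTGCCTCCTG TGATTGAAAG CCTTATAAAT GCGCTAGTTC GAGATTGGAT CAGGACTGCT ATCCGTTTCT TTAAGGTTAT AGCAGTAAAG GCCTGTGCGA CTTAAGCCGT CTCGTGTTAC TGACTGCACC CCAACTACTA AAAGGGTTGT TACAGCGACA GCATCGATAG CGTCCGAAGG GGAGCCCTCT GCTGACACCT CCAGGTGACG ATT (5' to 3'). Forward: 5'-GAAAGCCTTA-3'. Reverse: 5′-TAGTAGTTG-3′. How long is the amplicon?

Forward primer GAAAGCCTTA is found on the top strand at positions 16–25.
Reverse complement of the reverse primer: CAACTACTA. This occurs on the top strand at positions 132–140.
Amplicon spans positions 16–140: 125 bp.

125 bp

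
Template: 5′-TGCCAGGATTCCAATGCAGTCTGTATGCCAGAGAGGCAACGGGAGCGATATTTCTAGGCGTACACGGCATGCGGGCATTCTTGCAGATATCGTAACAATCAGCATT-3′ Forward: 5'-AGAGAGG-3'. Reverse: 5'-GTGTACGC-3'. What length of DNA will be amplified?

36 bp

The forward primer matches the template at positions 30–36.
Taking the reverse complement of GTGTACGC gives GCGTACAC, found at positions 58–65 on the template; the primer anneals here to the top strand with its 3' end pointing upstream.
Amplicon spans positions 30–65: 36 bp.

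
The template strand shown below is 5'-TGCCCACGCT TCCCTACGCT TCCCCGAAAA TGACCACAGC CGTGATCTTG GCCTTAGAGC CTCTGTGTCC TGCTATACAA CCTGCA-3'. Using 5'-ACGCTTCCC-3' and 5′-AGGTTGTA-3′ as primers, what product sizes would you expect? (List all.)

78 bp, 68 bp

The forward primer ACGCTTCCC matches the top strand at positions 6–14, 16–24.
The reverse primer's reverse complement is TACAACCT, matching at positions 76–83.
Each forward site pairs with the reverse site to give a product ending at position 83: sizes 78, 68 bp.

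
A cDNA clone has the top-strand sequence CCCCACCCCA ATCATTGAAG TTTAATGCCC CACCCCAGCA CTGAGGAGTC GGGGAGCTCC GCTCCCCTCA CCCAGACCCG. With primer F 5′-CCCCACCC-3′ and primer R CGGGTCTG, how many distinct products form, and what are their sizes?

The forward primer CCCCACCC matches the top strand at positions 1–8, 28–35.
The reverse primer's reverse complement is CAGACCCG, matching at positions 73–80.
Each forward site pairs with the reverse site to give a product ending at position 80: sizes 80, 53 bp.

Two products: 80 bp, 53 bp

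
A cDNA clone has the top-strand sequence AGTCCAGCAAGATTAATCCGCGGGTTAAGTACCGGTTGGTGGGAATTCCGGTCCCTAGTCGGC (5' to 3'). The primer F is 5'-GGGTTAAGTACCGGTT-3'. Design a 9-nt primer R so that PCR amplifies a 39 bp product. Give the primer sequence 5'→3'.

The forward primer binds at positions 22–37, so a 39 bp product ends at position 22 + 39 − 1 = 60.
The reverse primer anneals to the top strand over positions 52–60, i.e. to TCCCTAGTC.
Its sequence written 5'→3' is the reverse complement: GACTAGGGA.

5'-GACTAGGGA-3'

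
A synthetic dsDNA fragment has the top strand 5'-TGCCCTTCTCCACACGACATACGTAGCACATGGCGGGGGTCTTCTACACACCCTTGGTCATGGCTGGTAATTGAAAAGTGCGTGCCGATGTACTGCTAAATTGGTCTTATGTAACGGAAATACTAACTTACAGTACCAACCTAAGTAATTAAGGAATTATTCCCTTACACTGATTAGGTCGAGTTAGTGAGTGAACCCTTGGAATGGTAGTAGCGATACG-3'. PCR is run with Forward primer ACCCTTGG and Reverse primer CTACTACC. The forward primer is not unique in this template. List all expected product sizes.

The forward primer ACCCTTGG matches the top strand at positions 50–57, 195–202.
The reverse primer's reverse complement is GGTAGTAG, matching at positions 206–213.
Each forward site pairs with the reverse site to give a product ending at position 213: sizes 164, 19 bp.

164 bp, 19 bp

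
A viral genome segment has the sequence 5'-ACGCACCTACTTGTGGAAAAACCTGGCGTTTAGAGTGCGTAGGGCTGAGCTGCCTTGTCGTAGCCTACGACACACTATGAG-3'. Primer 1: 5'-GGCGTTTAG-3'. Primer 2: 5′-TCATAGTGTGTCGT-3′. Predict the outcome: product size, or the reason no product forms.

Yes — a 56 bp product.

Primer 1 (GGCGTTTAG) matches the top strand at positions 25–33; it acts as a forward primer.
Primer 2's reverse complement is ACGACACACTATGA, matching the top strand at positions 67–80; it acts as a reverse primer.
The 3' ends face each other across positions 25–80, giving a 56 bp product.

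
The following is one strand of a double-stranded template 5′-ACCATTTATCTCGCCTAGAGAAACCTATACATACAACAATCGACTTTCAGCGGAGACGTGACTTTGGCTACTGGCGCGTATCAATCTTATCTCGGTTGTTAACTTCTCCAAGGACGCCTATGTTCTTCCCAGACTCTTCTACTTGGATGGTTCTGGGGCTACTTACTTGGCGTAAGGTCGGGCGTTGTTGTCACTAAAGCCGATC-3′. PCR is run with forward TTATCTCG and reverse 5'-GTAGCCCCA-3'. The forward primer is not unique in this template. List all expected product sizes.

The forward primer TTATCTCG matches the top strand at positions 6–13, 87–94.
The reverse primer's reverse complement is TGGGGCTAC, matching at positions 154–162.
Each forward site pairs with the reverse site to give a product ending at position 162: sizes 157, 76 bp.

157 bp, 76 bp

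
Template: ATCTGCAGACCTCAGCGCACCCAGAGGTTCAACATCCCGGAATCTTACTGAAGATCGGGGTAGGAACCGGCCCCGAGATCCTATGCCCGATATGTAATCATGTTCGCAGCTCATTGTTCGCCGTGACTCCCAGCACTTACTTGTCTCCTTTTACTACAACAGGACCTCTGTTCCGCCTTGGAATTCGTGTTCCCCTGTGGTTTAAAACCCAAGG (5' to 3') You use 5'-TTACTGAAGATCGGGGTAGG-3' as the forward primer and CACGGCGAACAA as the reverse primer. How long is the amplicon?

81 bp

Forward primer TTACTGAAGATCGGGGTAGG is found on the top strand at positions 45–64.
Taking the reverse complement of CACGGCGAACAA gives TTGTTCGCCGTG, found at positions 114–125 on the template; the primer anneals here to the top strand with its 3' end pointing upstream.
The product runs from position 45 to position 125, so its length is 125 − 45 + 1 = 81 bp.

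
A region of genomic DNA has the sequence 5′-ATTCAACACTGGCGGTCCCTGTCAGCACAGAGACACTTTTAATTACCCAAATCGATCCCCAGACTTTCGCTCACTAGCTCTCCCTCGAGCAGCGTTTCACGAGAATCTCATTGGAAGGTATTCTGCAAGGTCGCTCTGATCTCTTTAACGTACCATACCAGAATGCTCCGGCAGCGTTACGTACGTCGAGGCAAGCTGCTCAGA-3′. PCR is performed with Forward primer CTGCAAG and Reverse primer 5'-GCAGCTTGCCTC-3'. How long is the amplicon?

77 bp

Scanning the template, CTGCAAG occurs at positions 123–129; this primer anneals to the bottom strand there with its 3' end pointing downstream.
Reverse complement of the reverse primer: GAGGCAAGCTGC. This occurs on the top strand at positions 188–199.
The product runs from position 123 to position 199, so its length is 199 − 123 + 1 = 77 bp.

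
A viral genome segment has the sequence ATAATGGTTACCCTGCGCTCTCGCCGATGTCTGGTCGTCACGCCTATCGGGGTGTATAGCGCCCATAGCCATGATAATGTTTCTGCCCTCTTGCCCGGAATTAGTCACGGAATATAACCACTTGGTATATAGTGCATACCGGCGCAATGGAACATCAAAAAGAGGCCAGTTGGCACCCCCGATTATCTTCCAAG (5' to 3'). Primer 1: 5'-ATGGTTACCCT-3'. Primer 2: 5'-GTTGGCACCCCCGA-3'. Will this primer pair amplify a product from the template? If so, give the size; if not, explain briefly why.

Primer 1 (ATGGTTACCCT) matches the top strand at positions 4–14 (3' end points downstream).
Primer 2 (GTTGGCACCCCCGA) also matches the top strand directly, at positions 169–182 — its reverse complement TCGGGGGTGCCAAC is not present.
Both primers anneal to the bottom strand with 3' ends pointing the same way, so neither can prime synthesis back toward the other.

No product — both primers anneal to the same strand and extend in the same direction.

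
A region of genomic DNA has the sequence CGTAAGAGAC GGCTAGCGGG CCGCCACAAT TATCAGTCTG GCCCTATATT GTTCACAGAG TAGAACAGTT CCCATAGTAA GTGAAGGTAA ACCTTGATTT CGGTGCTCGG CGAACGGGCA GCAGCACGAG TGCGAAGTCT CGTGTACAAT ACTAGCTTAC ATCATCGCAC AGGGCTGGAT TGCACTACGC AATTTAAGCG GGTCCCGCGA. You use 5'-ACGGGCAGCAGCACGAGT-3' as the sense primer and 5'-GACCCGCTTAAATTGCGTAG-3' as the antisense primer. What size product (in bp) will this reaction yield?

91 bp

Scanning the template, ACGGGCAGCAGCACGAGT occurs at positions 114–131; this primer anneals to the bottom strand there with its 3' end pointing downstream.
Reverse complement of the reverse primer: CTACGCAATTTAAGCGGGTC. This occurs on the top strand at positions 185–204.
Amplicon spans positions 114–204: 91 bp.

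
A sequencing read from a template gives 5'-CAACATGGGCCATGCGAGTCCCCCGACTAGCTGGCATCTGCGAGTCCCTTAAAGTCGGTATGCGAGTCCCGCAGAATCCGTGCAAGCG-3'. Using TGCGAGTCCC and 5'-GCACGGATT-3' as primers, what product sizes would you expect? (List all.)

71 bp, 45 bp, 23 bp

The forward primer TGCGAGTCCC matches the top strand at positions 13–22, 39–48, 61–70.
The reverse primer's reverse complement is AATCCGTGC, matching at positions 75–83.
Each forward site pairs with the reverse site to give a product ending at position 83: sizes 71, 45, 23 bp.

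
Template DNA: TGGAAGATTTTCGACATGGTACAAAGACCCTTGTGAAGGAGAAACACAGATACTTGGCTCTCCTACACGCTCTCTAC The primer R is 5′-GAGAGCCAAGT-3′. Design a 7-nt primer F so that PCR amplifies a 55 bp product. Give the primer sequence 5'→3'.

The reverse primer's reverse complement ACTTGGCTCTC matches the template at positions 52–62, so the product ends at position 62.
A 55 bp product then starts at position 62 − 55 + 1 = 8.
The forward primer is identical to the top strand there: TTTTCGA.

5'-TTTTCGA-3'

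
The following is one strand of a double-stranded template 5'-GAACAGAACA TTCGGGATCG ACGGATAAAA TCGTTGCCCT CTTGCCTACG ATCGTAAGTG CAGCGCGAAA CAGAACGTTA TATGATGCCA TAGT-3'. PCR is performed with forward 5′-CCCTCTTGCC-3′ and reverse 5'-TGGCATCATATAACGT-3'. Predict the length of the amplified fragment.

The forward primer matches the template at positions 37–46.
Reverse complement of the reverse primer: ACGTTATATGATGCCA. This occurs on the top strand at positions 75–90.
Product length = (reverse-primer end) − (forward-primer start) + 1 = 90 − 37 + 1 = 54 bp.

54 bp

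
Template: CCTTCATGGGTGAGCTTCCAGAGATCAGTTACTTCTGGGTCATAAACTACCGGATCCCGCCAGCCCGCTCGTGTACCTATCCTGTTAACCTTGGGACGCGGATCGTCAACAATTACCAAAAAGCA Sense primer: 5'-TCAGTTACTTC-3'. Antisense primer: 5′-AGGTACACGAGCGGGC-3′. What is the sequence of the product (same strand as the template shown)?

The forward primer matches the template at positions 25–35.
The reverse primer's reverse complement is GCCCGCTCGTGTACCT, which matches the template at positions 63–78.
The product is the template from position 25 through 78 (54 bp).

5'-TCAGTTACTTCTGGGTCATAAACTACCGGATCCCGCCAGCCCGCTCGTGTACCT-3'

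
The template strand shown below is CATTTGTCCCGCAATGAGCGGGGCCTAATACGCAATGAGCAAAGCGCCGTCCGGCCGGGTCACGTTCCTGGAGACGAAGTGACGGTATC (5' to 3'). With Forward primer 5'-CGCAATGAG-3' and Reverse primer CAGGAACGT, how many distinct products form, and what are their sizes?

Two products: 61 bp, 40 bp

The forward primer CGCAATGAG matches the top strand at positions 10–18, 31–39.
The reverse primer's reverse complement is ACGTTCCTG, matching at positions 62–70.
Each forward site pairs with the reverse site to give a product ending at position 70: sizes 61, 40 bp.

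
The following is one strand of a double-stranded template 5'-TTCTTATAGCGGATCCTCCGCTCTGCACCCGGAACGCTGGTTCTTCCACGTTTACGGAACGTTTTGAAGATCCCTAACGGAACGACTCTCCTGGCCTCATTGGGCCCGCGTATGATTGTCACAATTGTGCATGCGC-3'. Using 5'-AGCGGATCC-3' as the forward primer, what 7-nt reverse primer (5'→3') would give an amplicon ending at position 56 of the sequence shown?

5'-CGTAAAC-3'

The forward primer binds at positions 8–16; the product's 3' end on the top strand is position 56.
The reverse primer anneals to the top strand over positions 50–56, i.e. to GTTTACG.
Its sequence written 5'→3' is the reverse complement: CGTAAAC.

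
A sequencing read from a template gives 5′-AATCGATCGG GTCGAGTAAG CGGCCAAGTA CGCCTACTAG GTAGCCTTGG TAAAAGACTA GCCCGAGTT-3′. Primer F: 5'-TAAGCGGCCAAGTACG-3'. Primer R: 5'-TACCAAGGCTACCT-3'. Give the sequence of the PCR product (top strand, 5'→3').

Forward primer TAAGCGGCCAAGTACG is found on the top strand at positions 17–32.
Taking the reverse complement of TACCAAGGCTACCT gives AGGTAGCCTTGGTA, found at positions 39–52 on the template; the primer anneals here to the top strand with its 3' end pointing upstream.
The product is the template from position 17 through 52 (36 bp).

5'-TAAGCGGCCAAGTACGCCTACTAGGTAGCCTTGGTA-3'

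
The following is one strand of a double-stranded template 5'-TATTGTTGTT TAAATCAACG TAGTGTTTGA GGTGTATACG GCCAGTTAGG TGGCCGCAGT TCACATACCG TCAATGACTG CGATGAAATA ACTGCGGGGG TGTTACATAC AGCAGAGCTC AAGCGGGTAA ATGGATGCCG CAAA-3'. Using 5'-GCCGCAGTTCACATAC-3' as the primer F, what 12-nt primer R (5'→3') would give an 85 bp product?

The forward primer binds at positions 53–68, so an 85 bp product ends at position 53 + 85 − 1 = 137.
The reverse primer anneals to the top strand over positions 126–137, i.e. to GGTAAATGGATG.
Its sequence written 5'→3' is the reverse complement: CATCCATTTACC.

5'-CATCCATTTACC-3'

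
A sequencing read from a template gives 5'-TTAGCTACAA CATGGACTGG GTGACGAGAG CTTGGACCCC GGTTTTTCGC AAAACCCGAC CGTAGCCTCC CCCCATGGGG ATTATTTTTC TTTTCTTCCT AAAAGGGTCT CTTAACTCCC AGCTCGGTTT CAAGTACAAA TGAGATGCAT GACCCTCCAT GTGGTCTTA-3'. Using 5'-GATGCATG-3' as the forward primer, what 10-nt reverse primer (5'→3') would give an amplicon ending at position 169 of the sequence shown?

The forward primer binds at positions 144–151; the product's 3' end on the top strand is position 169.
The reverse primer anneals to the top strand over positions 160–169, i.e. to TGTGGTCTTA.
Its sequence written 5'→3' is the reverse complement: TAAGACCACA.

5'-TAAGACCACA-3'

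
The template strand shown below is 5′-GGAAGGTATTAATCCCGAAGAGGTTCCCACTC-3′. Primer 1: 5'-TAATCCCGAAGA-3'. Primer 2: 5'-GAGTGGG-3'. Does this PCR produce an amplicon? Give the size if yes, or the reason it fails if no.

Primer 1 (TAATCCCGAAGA) matches the top strand at positions 10–21; it acts as a forward primer.
Primer 2's reverse complement is CCCACTC, matching the top strand at positions 26–32; it acts as a reverse primer.
The 3' ends face each other across positions 10–32, giving a 23 bp product.

Yes — a 23 bp product.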